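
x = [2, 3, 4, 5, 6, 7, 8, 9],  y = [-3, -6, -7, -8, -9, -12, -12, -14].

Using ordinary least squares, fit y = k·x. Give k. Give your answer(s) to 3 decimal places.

k = -1.592

Entries of AᵀA: Σx·x = 284.
For Aᵀy: Σx·y = -452.
Normal equations: [[284]]·[k]ᵀ = [-452]ᵀ.
k = (-452)/284 = -1.59155.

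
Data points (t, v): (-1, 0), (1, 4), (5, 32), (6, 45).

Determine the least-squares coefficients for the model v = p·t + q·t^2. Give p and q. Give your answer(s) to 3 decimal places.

Sums needed: Σt·t = 63, Σt·t^2 = 341, Σt^2·t^2 = 1923.
Right-hand side: Σt·v = 434, Σt^2·v = 2424.
Normal equations: [[63, 341]; [341, 1923]]·[p, q]ᵀ = [434, 2424]ᵀ.
Determinant 63·1923 − 341² = 4868.
p = (434·1923 − 341·2424)/4868 = 3999/2434; q = (63·2424 − 341·434)/4868 = 2359/2434.

p = 1.643, q = 0.969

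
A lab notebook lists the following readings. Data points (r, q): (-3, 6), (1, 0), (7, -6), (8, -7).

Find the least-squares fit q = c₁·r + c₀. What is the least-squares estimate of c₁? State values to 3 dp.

The normal equations are: 123·c₁ + 13·c₀ = -116;  13·c₁ + 4·c₀ = -7.
(Σr·r = 123, Σr = 13, Σ1 = 4, Σr·q = -116, Σq = -7.)
Determinant 123·4 − 13² = 323.
c₁ = ((-116)·4 − 13·(-7))/323 = -373/323; c₀ = (123·(-7) − 13·(-116))/323 = 647/323.

c₁ = -1.155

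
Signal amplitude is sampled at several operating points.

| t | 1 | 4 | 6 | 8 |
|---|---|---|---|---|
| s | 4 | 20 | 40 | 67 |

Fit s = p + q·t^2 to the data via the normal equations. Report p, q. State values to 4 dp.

With design matrix A, AᵀA = [[4, 117]; [117, 5649]] and Aᵀs = [131, 6052]ᵀ.
det = 4·5649 − 117² = 8907.
p = (131·5649 − 117·6052)/8907 = 10645/2969; q = (4·6052 − 117·131)/8907 = 8881/8907.

p = 3.5854, q = 0.9971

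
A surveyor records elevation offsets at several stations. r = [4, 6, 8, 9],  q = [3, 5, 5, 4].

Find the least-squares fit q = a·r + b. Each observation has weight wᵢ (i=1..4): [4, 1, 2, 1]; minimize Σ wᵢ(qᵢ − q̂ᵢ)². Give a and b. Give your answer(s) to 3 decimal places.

AᵀWA·[a, b]ᵀ = AᵀWq reads: 309·a + 47·b = 194;  47·a + 8·b = 31.
(Σwᵢ·r·r = 309, Σwᵢ·r = 47, Σwᵢ·1 = 8, Σwᵢ·r·q = 194, Σwᵢ·q = 31.)
det = 309·8 − 47² = 263.
a = (194·8 − 47·31)/263 = 95/263; b = (309·31 − 47·194)/263 = 461/263.

a = 0.361, b = 1.753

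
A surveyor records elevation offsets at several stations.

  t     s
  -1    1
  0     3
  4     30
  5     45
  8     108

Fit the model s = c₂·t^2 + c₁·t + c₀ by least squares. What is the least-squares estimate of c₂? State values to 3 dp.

The normal equations are: 4978·c₂ + 700·c₁ + 106·c₀ = 8518;  700·c₂ + 106·c₁ + 16·c₀ = 1208;  106·c₂ + 16·c₁ + 5·c₀ = 187.
Row-reducing yields c₂ = 36992/24339, c₁ = 27196/24339, c₀ = 13007/8113.

c₂ = 1.520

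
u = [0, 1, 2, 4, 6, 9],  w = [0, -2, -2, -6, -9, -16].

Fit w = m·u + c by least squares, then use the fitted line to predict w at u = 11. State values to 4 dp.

MᵀM·[m, c]ᵀ = Mᵀw reads: 138·m + 22·c = -228;  22·m + 6·c = -35.
(Σu·u = 138, Σu = 22, Σ1 = 6, Σu·w = -228, Σw = -35.)
Eliminating c: 6·(row 1) − 22·(row 2) gives 344·m = 6·(-228) − 22·(-35) = -598, so m = -299/172.
Then c = ((-35) − 22·(-299/172))/6 = 93/172.
At u = 11: ŵ = (-299/172)·(11) + (93/172)·(1) = -799/43.

ŵ = -18.5814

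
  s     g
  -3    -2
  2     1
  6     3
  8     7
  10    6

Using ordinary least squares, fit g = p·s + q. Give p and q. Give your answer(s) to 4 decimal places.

The normal equations are: 213·p + 23·q = 142;  23·p + 5·q = 15.
(Σs·s = 213, Σs = 23, Σ1 = 5, Σs·g = 142, Σg = 15.)
Determinant 213·5 − 23² = 536.
p = (142·5 − 23·15)/536 = 365/536; q = (213·15 − 23·142)/536 = -71/536.

p = 0.6810, q = -0.1325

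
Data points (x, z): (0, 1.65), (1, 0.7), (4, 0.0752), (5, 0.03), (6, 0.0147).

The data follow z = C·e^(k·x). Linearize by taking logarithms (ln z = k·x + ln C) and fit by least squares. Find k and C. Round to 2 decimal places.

k = -0.78, C = 1.61

With ln zᵢ as the transformed response and xᵢ as the regressor:
AᵀA = [[78.0000, 16.0000]; [16.0000, 5]], rhs = [-53.5593, -10.1700]ᵀ  (here Σx = 16.0000, Σ(x)² = 78.0000, Σln z = -10.1700, Σx·ln z = -53.5593).
Slope k = (n·Σx·ln z − Σx·Σln z)/(n·Σ(x)² − (Σx)²) = (5·-53.5593 − 16.0000·-10.1700)/134.0000 = -0.78416; ln C = (Σln z − k·Σx)/n = 0.47531, so C = exp(0.47531) = 1.60851.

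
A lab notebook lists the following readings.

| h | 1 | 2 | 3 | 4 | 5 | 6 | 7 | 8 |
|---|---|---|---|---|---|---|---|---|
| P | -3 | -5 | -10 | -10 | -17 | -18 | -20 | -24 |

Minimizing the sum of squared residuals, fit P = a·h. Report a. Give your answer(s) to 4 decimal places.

a = -2.9804

With design matrix M, MᵀM = [[204]] and MᵀP = [-608]ᵀ.
Hence a = -608 / 204 ≈ -2.98039.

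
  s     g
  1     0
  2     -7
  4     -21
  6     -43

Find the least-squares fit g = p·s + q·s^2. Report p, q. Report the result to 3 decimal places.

From the data, Σs·s = 57, Σs·s^2 = 289, Σs^2·s^2 = 1569.
For Xᵀg: Σs·g = -356, Σs^2·g = -1912.
So XᵀX·[p, q]ᵀ = Xᵀg: [[57, 289]; [289, 1569]]·[p, q]ᵀ = [-356, -1912]ᵀ.
Eliminating q: 1569·(row 1) − 289·(row 2) gives 5912·p = 1569·(-356) − 289·(-1912) = -5996, so p = -1499/1478.
Then q = ((-1912) − 289·(-1499/1478))/1569 = -1525/1478.

p = -1.014, q = -1.032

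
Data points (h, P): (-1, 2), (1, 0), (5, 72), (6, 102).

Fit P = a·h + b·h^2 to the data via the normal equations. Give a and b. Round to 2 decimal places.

a = -0.27, b = 2.89

The normal system XᵀX·[a, b]ᵀ = XᵀP is [[63, 341]; [341, 1923]]·[a, b]ᵀ = [970, 5474]ᵀ.
Δ = 63·1923 − 341² = 4868.
a = (970·1923 − 341·5474)/4868 = -331/1217; b = (63·5474 − 341·970)/4868 = 3523/1217.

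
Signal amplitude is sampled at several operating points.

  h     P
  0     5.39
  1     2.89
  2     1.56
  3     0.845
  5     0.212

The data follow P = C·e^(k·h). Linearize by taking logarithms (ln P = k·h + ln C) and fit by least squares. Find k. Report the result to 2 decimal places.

k = -0.65

Taking logs, ln P = k·h + ln C, so regress ln P on h.
Σh = 11.0000, Σ(h)² = 39.0000, Σln P = 1.4709, Σh·ln P = -6.3105.
Normal system: [[39.0000, 11.0000]; [11.0000, 5]]·[k, ln C]ᵀ = [-6.3105, 1.4709]ᵀ.
Δ = 39.0000·5 − (11.0000)² = 74.0000; k = (-6.3105·5 − 11.0000·1.4709)/74.0000 = -0.64503, ln C = (39.0000·1.4709 − 11.0000·-6.3105)/74.0000 = 1.71325.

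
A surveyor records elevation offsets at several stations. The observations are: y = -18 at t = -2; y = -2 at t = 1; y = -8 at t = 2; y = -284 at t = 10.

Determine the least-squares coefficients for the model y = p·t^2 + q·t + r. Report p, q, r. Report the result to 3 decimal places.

p = -3.074, q = 2.430, r = -0.927

Normal-equation sums: Σt^2·t^2 = 10033, Σt^2·t = 1001, Σt^2 = 109, Σt·t = 109, Σt = 11, Σ1 = 4.
Right-hand side: Σt^2·y = -28506, Σt·y = -2822, Σy = -312.
Normal equations: [[10033, 1001, 109]; [1001, 109, 11]; [109, 11, 4]]·[p, q, r]ᵀ = [-28506, -2822, -312]ᵀ.
Solving the 3×3 system (Gaussian elimination) gives p = -3301/1074, q = 4349/1790, r = -2489/2685.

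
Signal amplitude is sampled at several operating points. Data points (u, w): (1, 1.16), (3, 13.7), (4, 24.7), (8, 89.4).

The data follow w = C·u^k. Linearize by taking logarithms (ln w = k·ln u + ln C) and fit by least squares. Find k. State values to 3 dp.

Let Y = ln w. Fitting Y = k·ln u + ln C by least squares:
Sums: Σln u = 4.5643, Σ(ln u)² = 7.4528, Σln w = 10.4657, Σln u·ln w = 16.6643.
Normal system: [[7.4528, 4.5643]; [4.5643, 4]]·[k, ln C]ᵀ = [16.6643, 10.4657]ᵀ.
Solving (det = 8.9781): k = 2.10376, ln C = 0.21586.

k = 2.104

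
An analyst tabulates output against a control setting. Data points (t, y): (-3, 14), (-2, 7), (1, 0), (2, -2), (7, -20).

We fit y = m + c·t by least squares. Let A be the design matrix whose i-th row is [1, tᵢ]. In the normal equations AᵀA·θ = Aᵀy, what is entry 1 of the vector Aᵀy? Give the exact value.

-1

Entry 1 ↔ basis 1, so (Aᵀy)_{1} = Σᵢ yᵢ = (1)·(14) + (1)·(7) + (1)·(0) + (1)·(-2) + (1)·(-20) = -1.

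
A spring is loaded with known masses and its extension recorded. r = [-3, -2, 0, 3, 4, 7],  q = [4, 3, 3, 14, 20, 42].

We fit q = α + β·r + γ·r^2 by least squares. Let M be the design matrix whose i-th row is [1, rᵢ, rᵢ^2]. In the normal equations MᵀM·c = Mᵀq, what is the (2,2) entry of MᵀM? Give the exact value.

Row 2 ↔ basis r, column 2 ↔ basis r, so (MᵀM)_{2,2} = Σᵢ (r)·(r) = (-3)·(-3) + (-2)·(-2) + (0)·(0) + (3)·(3) + (4)·(4) + (7)·(7) = 87.

87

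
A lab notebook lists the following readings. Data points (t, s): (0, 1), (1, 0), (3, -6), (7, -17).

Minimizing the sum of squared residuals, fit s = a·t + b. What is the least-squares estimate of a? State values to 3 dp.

a = -2.661

Normal-equation sums: Σt·t = 59, Σt = 11, Σ1 = 4.
Right-hand side: Σt·s = -137, Σs = -22.
So XᵀX·[a, b]ᵀ = Xᵀs: [[59, 11]; [11, 4]]·[a, b]ᵀ = [-137, -22]ᵀ.
Eliminating b: 4·(row 1) − 11·(row 2) gives 115·a = 4·(-137) − 11·(-22) = -306, so a = -306/115.
Then b = ((-22) − 11·(-306/115))/4 = 209/115.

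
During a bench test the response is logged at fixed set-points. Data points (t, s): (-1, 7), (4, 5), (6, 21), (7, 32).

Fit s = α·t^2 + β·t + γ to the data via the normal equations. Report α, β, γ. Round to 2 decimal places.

From the data, Σt^2·t^2 = 3954, Σt^2·t = 622, Σt^2 = 102, Σt·t = 102, Σt = 16, Σ1 = 4.
Right-hand side: Σt^2·s = 2411, Σt·s = 363, Σs = 65.
MᵀM·[α, β, γ]ᵀ = Mᵀs becomes [[3954, 622, 102]; [622, 102, 16]; [102, 16, 4]]·[α, β, γ]ᵀ = [2411, 363, 65]ᵀ.
Inverting the 3×3 Gram matrix, [α, β, γ]ᵀ = [6591/5618, -10945/2809, 5391/2809]ᵀ.

α = 1.17, β = -3.90, γ = 1.92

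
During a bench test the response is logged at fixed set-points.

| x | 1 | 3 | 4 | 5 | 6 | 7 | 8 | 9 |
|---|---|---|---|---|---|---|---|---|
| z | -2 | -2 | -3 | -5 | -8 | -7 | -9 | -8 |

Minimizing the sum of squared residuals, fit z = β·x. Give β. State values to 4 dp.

β = -1.0178

AᵀA·[β]ᵀ = Aᵀz reads: 281·β = -286.
(Σx·x = 281, Σx·z = -286.)
β = (-286)/281 = -1.01779.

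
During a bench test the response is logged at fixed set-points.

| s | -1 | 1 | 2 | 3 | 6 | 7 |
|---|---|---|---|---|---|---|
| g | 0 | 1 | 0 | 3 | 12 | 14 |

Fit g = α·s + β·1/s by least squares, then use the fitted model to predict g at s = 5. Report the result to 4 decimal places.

AᵀA·[α, β]ᵀ = Aᵀg reads: 100·α + 6·β = 180;  6·α + (2125/882)·β = 6.
(Σs·s = 100, Σs·1/s = 6, Σ1/s·1/s = 2125/882, Σs·g = 180, Σ1/s·g = 6.)
Eliminating β: (2125/882)·(row 1) − 6·(row 2) gives (90374/441)·α = (2125/882)·180 − 6·6 = 19486/49, so α = 87687/45187.
Then β = (6 − 6·(87687/45187))/(2125/882) = -105840/45187.
At s = 5: ĝ = (87687/45187)·(5) + (-105840/45187)·(1/5) = 417267/45187.

ĝ = 9.2342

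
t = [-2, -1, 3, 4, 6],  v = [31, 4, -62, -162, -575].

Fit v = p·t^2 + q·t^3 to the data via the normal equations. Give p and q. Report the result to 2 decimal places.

Entries of MᵀM: Σt^2·t^2 = 1650, Σt^2·t^3 = 9010, Σt^3·t^3 = 51546.
And Σt^2·v = -23722, Σt^3·v = -136494.
So MᵀM·[p, q]ᵀ = Mᵀv: [[1650, 9010]; [9010, 51546]]·[p, q]ᵀ = [-23722, -136494]ᵀ.
Δ = 1650·51546 − 9010² = 3870800.
p = ((-23722)·51546 − 9010·(-136494))/3870800 = 879591/483850; q = (1650·(-136494) − 9010·(-23722))/3870800 = -286997/96770.

p = 1.82, q = -2.97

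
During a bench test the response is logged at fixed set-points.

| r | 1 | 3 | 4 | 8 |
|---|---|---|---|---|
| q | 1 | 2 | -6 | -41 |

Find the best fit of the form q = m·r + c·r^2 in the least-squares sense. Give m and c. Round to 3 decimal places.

The normal system AᵀA·[m, c]ᵀ = Aᵀq is [[90, 604]; [604, 4434]]·[m, c]ᵀ = [-345, -2701]ᵀ.
Δ = 90·4434 − 604² = 34244.
m = ((-345)·4434 − 604·(-2701))/34244 = 50837/17122; c = (90·(-2701) − 604·(-345))/34244 = -17355/17122.

m = 2.969, c = -1.014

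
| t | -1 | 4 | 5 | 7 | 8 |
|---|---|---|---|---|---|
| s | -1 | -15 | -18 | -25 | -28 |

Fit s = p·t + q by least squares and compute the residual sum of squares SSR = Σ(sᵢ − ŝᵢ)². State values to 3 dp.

SSR = 1.199

Normal-equation sums: Σt·t = 155, Σt = 23, Σ1 = 5.
For Mᵀs: Σt·s = -548, Σs = -87.
Eliminating q: 5·(row 1) − 23·(row 2) gives 246·p = 5·(-548) − 23·(-87) = -739, so p = -739/246.
Then q = ((-87) − 23·(-739/246))/5 = -881/246.
Residuals: -52/123, 49/82, 74/123, -16/41, -95/246; SSR = 295/246.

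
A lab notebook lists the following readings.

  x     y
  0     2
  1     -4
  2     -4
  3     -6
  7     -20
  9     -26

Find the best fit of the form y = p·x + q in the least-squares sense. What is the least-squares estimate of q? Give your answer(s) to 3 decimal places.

AᵀA·[p, q]ᵀ = Aᵀy reads: 144·p + 22·q = -404;  22·p + 6·q = -58.
(Σx·x = 144, Σx = 22, Σ1 = 6, Σx·y = -404, Σy = -58.)
Determinant 144·6 − 22² = 380.
p = ((-404)·6 − 22·(-58))/380 = -287/95; q = (144·(-58) − 22·(-404))/380 = 134/95.

q = 1.411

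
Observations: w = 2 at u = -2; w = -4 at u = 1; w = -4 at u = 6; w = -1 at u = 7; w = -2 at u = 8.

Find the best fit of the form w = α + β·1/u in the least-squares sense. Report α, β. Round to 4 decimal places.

With design matrix M, MᵀM = [[5, 157/168]; [157/168, 37081/28224]] and Mᵀw = [-9, -509/84]ᵀ.
Determinant 5·(37081/28224) − (157/168)² = 40189/7056.
α = ((-9)·(37081/28224) − (157/168)·(-509/84))/(40189/7056) = -173903/160756; β = (5·(-509/84) − (157/168)·(-9))/(40189/7056) = -154434/40189.

α = -1.0818, β = -3.8427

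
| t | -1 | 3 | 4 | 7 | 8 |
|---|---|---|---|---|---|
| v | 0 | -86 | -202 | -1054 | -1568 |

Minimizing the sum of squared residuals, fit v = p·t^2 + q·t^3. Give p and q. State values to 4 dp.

p = -0.6960, q = -2.9749

With design matrix A, AᵀA = [[6835, 50841]; [50841, 384619]] and Aᵀv = [-156004, -1179588]ᵀ.
det = 6835·384619 − 50841² = 44063584.
p = ((-156004)·384619 − 50841·(-1179588))/44063584 = -3833621/5507948; q = (6835·(-1179588) − 50841·(-156004))/44063584 = -16385577/5507948.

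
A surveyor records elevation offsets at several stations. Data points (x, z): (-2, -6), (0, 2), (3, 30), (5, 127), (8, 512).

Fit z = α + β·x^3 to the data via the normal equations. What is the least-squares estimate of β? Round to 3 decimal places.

The normal equations are: 5·α + 656·β = 665;  656·α + 278562·β = 278877.
det = 5·278562 − 656² = 962474.
α = (665·278562 − 656·278877)/962474 = 1150209/481237; β = (5·278877 − 656·665)/962474 = 958145/962474.

β = 0.996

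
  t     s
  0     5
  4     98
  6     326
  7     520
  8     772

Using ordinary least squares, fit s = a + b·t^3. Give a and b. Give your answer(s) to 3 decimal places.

a = 3.313, b = 1.502

Normal-equation sums: Σ1 = 5, Σt^3 = 1135, Σt^3·t^3 = 430545.
Moment sums: Σs = 1721, Σt^3·s = 650312.
Δ = 5·430545 − 1135² = 864500.
a = (1721·430545 − 1135·650312)/864500 = 114553/34580; b = (5·650312 − 1135·1721)/864500 = 51929/34580.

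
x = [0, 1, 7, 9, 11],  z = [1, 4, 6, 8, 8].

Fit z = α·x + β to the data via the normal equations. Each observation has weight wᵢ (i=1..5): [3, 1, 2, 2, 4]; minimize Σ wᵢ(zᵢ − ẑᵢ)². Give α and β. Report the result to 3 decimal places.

α = 0.614, β = 1.643

From the data, Σwᵢ·x·x = 745, Σwᵢ·x = 77, Σwᵢ·1 = 12.
And Σwᵢ·x·z = 584, Σwᵢ·z = 67.
Normal equations: [[745, 77]; [77, 12]]·[α, β]ᵀ = [584, 67]ᵀ.
Determinant 745·12 − 77² = 3011.
α = (584·12 − 77·67)/3011 = 1849/3011; β = (745·67 − 77·584)/3011 = 4947/3011.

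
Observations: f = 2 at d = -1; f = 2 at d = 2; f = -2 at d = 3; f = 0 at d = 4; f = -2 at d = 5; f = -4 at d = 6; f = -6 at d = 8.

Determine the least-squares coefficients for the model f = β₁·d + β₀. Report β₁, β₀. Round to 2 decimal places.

β₁ = -0.93, β₀ = 2.17

With design matrix M, MᵀM = [[155, 27]; [27, 7]] and Mᵀf = [-86, -10]ᵀ.
Eliminating β₀: 7·(row 1) − 27·(row 2) gives 356·β₁ = 7·(-86) − 27·(-10) = -332, so β₁ = -83/89.
Then β₀ = ((-10) − 27·(-83/89))/7 = 193/89.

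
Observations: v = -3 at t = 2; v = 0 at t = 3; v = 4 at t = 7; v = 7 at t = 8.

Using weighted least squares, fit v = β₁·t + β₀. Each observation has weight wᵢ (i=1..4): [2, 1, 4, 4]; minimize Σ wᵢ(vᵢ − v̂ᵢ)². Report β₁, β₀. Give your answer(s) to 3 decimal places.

The normal equations are: 469·β₁ + 67·β₀ = 324;  67·β₁ + 11·β₀ = 38.
Eliminating β₀: 11·(row 1) − 67·(row 2) gives 670·β₁ = 11·324 − 67·38 = 1018, so β₁ = 509/335.
Then β₀ = (38 − 67·(509/335))/11 = -29/5.

β₁ = 1.519, β₀ = -5.800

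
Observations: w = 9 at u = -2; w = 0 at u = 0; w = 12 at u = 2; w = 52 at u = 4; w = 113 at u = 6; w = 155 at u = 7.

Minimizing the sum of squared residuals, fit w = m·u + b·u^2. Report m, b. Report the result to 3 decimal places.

With design matrix M, MᵀM = [[109, 623]; [623, 3985]] and Mᵀw = [1977, 12579]ᵀ.
Eliminating b: 3985·(row 1) − 623·(row 2) gives 46236·m = 3985·1977 − 623·12579 = 41628, so m = 3469/3853.
Then b = (12579 − 623·(3469/3853))/3985 = 11620/3853.

m = 0.900, b = 3.016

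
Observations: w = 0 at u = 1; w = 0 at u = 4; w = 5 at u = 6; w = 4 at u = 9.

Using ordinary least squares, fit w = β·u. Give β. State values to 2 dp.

β = 0.49

Normal-equation sums: Σu·u = 134.
Right-hand side: Σu·w = 66.
XᵀX·[β]ᵀ = Xᵀw becomes [[134]]·[β]ᵀ = [66]ᵀ.
Hence β = 66 / 134 ≈ 0.492537.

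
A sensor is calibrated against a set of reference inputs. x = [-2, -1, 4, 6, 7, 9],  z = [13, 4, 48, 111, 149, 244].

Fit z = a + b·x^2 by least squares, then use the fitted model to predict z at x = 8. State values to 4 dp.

Normal-equation sums: Σ1 = 6, Σx^2 = 187, Σx^2·x^2 = 10531.
Moment sums: Σz = 569, Σx^2·z = 31885.
So MᵀM·[a, b]ᵀ = Mᵀz: [[6, 187]; [187, 10531]]·[a, b]ᵀ = [569, 31885]ᵀ.
Determinant 6·10531 − 187² = 28217.
a = (569·10531 − 187·31885)/28217 = 29644/28217; b = (6·31885 − 187·569)/28217 = 84907/28217.
At x = 8: ẑ = (29644/28217)·(1) + (84907/28217)·(64) = 5463692/28217.

ẑ = 193.6312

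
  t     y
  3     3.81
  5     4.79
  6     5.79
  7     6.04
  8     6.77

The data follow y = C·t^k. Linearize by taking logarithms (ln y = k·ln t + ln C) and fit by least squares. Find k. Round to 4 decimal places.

Linearized form: ln y = k·ln t + ln C. From the 5 transformed points,
Σln t = 8.5252, Σ(ln t)² = 15.1183, Σln y = 8.3712, Σln t·ln y = 14.6138.
Equations: 15.1183·k + 8.5252·ln C = 14.6138;  8.5252·k + 5·ln C = 8.3712.
Slope k = (n·Σln t·ln y − Σln t·Σln y)/(n·Σ(ln t)² − (Σln t)²) = (5·14.6138 − 8.5252·8.3712)/2.9130 = 0.58468; ln C = (Σln y − k·Σln t)/n = 0.67734.

k = 0.5847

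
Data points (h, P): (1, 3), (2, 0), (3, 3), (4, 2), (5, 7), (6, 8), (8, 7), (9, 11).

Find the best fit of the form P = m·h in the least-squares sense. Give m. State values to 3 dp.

m = 1.093

Compute the Gram sums: Σh·h = 236.
Moment sums: Σh·P = 258.
Normal equations: [[236]]·[m]ᵀ = [258]ᵀ.
m = 258/236 = 1.09322.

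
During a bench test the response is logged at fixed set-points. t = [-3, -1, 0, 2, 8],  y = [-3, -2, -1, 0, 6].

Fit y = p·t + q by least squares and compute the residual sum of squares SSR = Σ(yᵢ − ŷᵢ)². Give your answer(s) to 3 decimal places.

XᵀX·[p, q]ᵀ = Xᵀy reads: 78·p + 6·q = 59;  6·p + 5·q = 0.
(Σt·t = 78, Σt = 6, Σ1 = 5, Σt·y = 59, Σy = 0.)
Eliminating q: 5·(row 1) − 6·(row 2) gives 354·p = 5·59 − 6·0 = 295, so p = 5/6.
Then q = (0 − 6·(5/6))/5 = -1.
Residuals: 1/2, -1/6, 0, -2/3, 1/3; SSR = 5/6.

SSR = 0.833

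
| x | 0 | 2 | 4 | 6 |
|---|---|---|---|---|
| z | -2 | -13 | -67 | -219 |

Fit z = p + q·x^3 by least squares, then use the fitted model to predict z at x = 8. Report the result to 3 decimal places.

The normal equations are: 4·p + 288·q = -301;  288·p + 50816·q = -51696.
det = 4·50816 − 288² = 120320.
p = ((-301)·50816 − 288·(-51696))/120320 = -3181/940; q = (4·(-51696) − 288·(-301))/120320 = -3753/3760.
At x = 8: ẑ = (-3181/940)·(1) + (-3753/3760)·(512) = -96713/188.

ẑ = -514.431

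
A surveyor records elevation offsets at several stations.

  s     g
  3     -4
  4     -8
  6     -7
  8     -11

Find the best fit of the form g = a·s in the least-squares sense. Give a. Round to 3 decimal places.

a = -1.392

XᵀX·[a]ᵀ = Xᵀg reads: 125·a = -174.
a = (-174)/125 = -1.392.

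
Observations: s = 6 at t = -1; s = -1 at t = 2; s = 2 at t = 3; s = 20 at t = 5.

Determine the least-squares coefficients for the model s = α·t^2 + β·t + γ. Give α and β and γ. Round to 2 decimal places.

The normal system AᵀA·[α, β, γ]ᵀ = Aᵀs is [[723, 159, 39]; [159, 39, 9]; [39, 9, 4]]·[α, β, γ]ᵀ = [520, 98, 27]ᵀ.
Row-reducing yields α = 8/5, β = -307/75, γ = 9/25.

α = 1.60, β = -4.09, γ = 0.36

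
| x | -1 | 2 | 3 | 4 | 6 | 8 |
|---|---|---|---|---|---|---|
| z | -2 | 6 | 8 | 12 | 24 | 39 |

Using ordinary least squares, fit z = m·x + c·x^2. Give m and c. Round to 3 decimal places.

Setting ∂/∂m … = 0 gives: 130·m + 826·c = 542;  826·m + 5746·c = 3646.
(Σx·x = 130, Σx·x^2 = 826, Σx^2·x^2 = 5746, Σx·z = 542, Σx^2·z = 3646.)
det = 130·5746 − 826² = 64704.
m = (542·5746 − 826·3646)/64704 = 6421/4044; c = (130·3646 − 826·542)/64704 = 1643/4044.

m = 1.588, c = 0.406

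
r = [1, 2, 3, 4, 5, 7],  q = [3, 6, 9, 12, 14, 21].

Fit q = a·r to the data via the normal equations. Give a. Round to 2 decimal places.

With design matrix A, AᵀA = [[104]] and Aᵀq = [307]ᵀ.
a = 307/104 = 2.95192.

a = 2.95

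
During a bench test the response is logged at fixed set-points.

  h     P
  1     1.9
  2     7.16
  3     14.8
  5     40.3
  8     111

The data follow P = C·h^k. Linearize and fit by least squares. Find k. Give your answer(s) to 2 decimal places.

Taking logs, ln P = k·ln h + ln C, so regress ln P on ln h.
Sums: Σln h = 5.4806, Σ(ln h)² = 8.6018, Σln P = 13.7109, Σln h·ln P = 20.0671.
Normal system: [[8.6018, 5.4806]; [5.4806, 5]]·[k, ln C]ᵀ = [20.0671, 13.7109]ᵀ.
Solving (det = 12.9714): k = 1.94203, ln C = 0.61346.

k = 1.94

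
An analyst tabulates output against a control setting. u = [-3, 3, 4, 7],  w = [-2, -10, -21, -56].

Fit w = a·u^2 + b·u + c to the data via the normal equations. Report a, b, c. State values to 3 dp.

Entries of MᵀM: Σu^2·u^2 = 2819, Σu^2·u = 407, Σu^2 = 83, Σu·u = 83, Σu = 11, Σ1 = 4.
And Σu^2·w = -3188, Σu·w = -500, Σw = -89.
Normal equations: [[2819, 407, 83]; [407, 83, 11]; [83, 11, 4]]·[a, b, c]ᵀ = [-3188, -500, -89]ᵀ.
Solving the 3×3 system (Gaussian elimination) gives a = -8375/8634, b = -13399/8634, c = 3087/1439.

a = -0.970, b = -1.552, c = 2.145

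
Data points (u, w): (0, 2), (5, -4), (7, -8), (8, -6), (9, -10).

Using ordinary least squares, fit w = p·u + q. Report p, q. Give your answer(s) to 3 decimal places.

p = -1.244, q = 2.016

With design matrix X, XᵀX = [[219, 29]; [29, 5]] and Xᵀw = [-214, -26]ᵀ.
Δ = 219·5 − 29² = 254.
p = ((-214)·5 − 29·(-26))/254 = -158/127; q = (219·(-26) − 29·(-214))/254 = 256/127.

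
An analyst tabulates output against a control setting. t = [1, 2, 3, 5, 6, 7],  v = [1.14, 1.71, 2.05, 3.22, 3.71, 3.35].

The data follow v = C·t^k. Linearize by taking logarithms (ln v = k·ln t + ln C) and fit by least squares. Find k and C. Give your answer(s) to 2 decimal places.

k = 0.61, C = 1.12

With ln vᵢ as the transformed response and ln tᵢ as the regressor:
Over the data: Σln t = 7.1389, Σ(ln t)² = 11.2747, Σln v = 5.0747, Σln t·ln v = 7.7441.
Normal system: [[11.2747, 7.1389]; [7.1389, 6]]·[k, ln C]ᵀ = [7.7441, 5.0747]ᵀ.
Solving (det = 16.6845): k = 0.61356, ln C = 0.11577, so C = exp(0.11577) = 1.12274.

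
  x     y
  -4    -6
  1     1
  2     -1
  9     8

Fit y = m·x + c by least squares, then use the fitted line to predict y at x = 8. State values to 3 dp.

Compute the Gram sums: Σx·x = 102, Σx = 8, Σ1 = 4.
For Mᵀy: Σx·y = 95, Σy = 2.
Normal equations: [[102, 8]; [8, 4]]·[m, c]ᵀ = [95, 2]ᵀ.
Δ = 102·4 − 8² = 344.
m = (95·4 − 8·2)/344 = 91/86; c = (102·2 − 8·95)/344 = -139/86.
At x = 8: ŷ = (91/86)·(8) + (-139/86)·(1) = 589/86.

ŷ = 6.849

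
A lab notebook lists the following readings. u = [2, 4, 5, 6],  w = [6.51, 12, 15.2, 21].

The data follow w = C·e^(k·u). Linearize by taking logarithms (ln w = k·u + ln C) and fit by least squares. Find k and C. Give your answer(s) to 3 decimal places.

Taking logs, ln w = k·u + ln C, so regress ln w on u.
XᵀX = [[81.0000, 17.0000]; [17.0000, 4]], rhs = [45.5599, 10.1241]ᵀ  (here Σu = 17.0000, Σ(u)² = 81.0000, Σln w = 10.1241, Σu·ln w = 45.5599).
Δ = 81.0000·4 − (17.0000)² = 35.0000; k = (45.5599·4 − 17.0000·10.1241)/35.0000 = 0.28945, ln C = (81.0000·10.1241 − 17.0000·45.5599)/35.0000 = 1.30087, so C = exp(1.30087) = 3.67250.

k = 0.289, C = 3.673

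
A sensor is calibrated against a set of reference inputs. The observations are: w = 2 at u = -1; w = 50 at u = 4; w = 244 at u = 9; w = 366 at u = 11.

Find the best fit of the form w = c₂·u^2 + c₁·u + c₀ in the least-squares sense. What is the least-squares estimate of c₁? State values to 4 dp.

c₁ = 0.4891

Compute the Gram sums: Σu^2·u^2 = 21459, Σu^2·u = 2123, Σu^2 = 219, Σu·u = 219, Σu = 23, Σ1 = 4.
For Aᵀw: Σu^2·w = 64852, Σu·w = 6420, Σw = 662.
AᵀA·[c₂, c₁, c₀]ᵀ = Aᵀw becomes [[21459, 2123, 219]; [2123, 219, 23]; [219, 23, 4]]·[c₂, c₁, c₀]ᵀ = [64852, 6420, 662]ᵀ.
Inverting the 3×3 Gram matrix, [c₂, c₁, c₀]ᵀ = [2039/685, 67/137, -194/685]ᵀ.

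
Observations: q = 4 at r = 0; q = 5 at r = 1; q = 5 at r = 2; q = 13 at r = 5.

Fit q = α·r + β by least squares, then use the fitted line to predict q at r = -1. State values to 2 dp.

q̂ = 1.18

With design matrix M, MᵀM = [[30, 8]; [8, 4]] and Mᵀq = [80, 27]ᵀ.
det = 30·4 − 8² = 56.
α = (80·4 − 8·27)/56 = 13/7; β = (30·27 − 8·80)/56 = 85/28.
At r = -1: q̂ = (13/7)·(-1) + (85/28)·(1) = 33/28.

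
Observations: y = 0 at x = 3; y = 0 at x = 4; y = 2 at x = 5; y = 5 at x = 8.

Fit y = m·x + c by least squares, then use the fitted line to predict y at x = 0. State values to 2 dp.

Forming MᵀM = [[114, 20]; [20, 4]] and Mᵀy = [50, 7]ᵀ gives MᵀM·[m, c]ᵀ = Mᵀy.
Determinant 114·4 − 20² = 56.
m = (50·4 − 20·7)/56 = 15/14; c = (114·7 − 20·50)/56 = -101/28.
At x = 0: ŷ = (15/14)·(0) + (-101/28)·(1) = -101/28.

ŷ = -3.61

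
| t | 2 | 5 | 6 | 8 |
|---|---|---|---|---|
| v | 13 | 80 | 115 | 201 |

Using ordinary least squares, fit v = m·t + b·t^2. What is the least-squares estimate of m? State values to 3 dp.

m = 0.722

From the data, Σt·t = 129, Σt·t^2 = 861, Σt^2·t^2 = 6033.
For Xᵀv: Σt·v = 2724, Σt^2·v = 19056.
Normal equations: [[129, 861]; [861, 6033]]·[m, b]ᵀ = [2724, 19056]ᵀ.
Eliminating b: 6033·(row 1) − 861·(row 2) gives 36936·m = 6033·2724 − 861·19056 = 26676, so m = 13/18.
Then b = (19056 − 861·(13/18))/6033 = 55/18.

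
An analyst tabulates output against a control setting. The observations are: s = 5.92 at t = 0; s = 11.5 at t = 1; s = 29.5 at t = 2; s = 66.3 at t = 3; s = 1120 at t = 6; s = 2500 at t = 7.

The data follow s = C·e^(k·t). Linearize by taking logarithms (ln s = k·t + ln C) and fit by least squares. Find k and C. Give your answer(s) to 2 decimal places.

k = 0.88, C = 5.17

Taking logs, ln s = k·t + ln C, so regress ln s on t.
Σt = 19.0000, Σ(t)² = 99.0000, Σln s = 26.6444, Σt·ln s = 118.6885.
Normal system: [[99.0000, 19.0000]; [19.0000, 6]]·[k, ln C]ᵀ = [118.6885, 26.6444]ᵀ.
Δ = 99.0000·6 − (19.0000)² = 233.0000; k = (118.6885·6 − 19.0000·26.6444)/233.0000 = 0.88364, ln C = (99.0000·26.6444 − 19.0000·118.6885)/233.0000 = 1.64255, so C = exp(1.64255) = 5.16831.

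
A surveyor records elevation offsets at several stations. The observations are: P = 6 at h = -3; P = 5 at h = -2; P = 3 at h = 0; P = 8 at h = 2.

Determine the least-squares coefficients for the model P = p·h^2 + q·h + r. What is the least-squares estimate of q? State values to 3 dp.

Forming AᵀA = [[113, -27, 17]; [-27, 17, -3]; [17, -3, 4]] and AᵀP = [106, -12, 22]ᵀ gives AᵀA·[p, q, r]ᵀ = AᵀP.
Inverting the 3×3 Gram matrix, [p, q, r]ᵀ = [497/796, 723/796, 702/199]ᵀ.

q = 0.908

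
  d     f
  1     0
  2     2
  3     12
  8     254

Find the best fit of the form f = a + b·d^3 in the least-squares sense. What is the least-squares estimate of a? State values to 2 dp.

Setting ∂/∂a … = 0 gives: 4·a + 548·b = 268;  548·a + 262938·b = 130388.
Determinant 4·262938 − 548² = 751448.
a = (268·262938 − 548·130388)/751448 = -123155/93931; b = (4·130388 − 548·268)/751448 = 46836/93931.

a = -1.31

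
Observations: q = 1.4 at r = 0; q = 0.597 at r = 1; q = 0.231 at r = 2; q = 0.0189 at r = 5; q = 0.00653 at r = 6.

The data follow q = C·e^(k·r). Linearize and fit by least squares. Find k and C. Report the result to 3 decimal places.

k = -0.883, C = 1.411

Linearized form: ln q = k·r + ln C. From the 5 transformed points,
XᵀX = [[66.0000, 14.0000]; [14.0000, 5]], rhs = [-53.4776, -10.6446]ᵀ  (here Σr = 14.0000, Σ(r)² = 66.0000, Σln q = -10.6446, Σr·ln q = -53.4776).
Δ = 66.0000·5 − (14.0000)² = 134.0000; k = (-53.4776·5 − 14.0000·-10.6446)/134.0000 = -0.88330, ln C = (66.0000·-10.6446 − 14.0000·-53.4776)/134.0000 = 0.34432, so C = exp(0.34432) = 1.41104.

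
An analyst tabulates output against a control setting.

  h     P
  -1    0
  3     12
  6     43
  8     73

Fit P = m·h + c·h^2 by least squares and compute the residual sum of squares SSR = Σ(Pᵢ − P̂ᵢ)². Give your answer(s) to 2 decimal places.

SSR = 0.16

From the data, Σh·h = 110, Σh·h^2 = 754, Σh^2·h^2 = 5474.
For AᵀP: Σh·P = 878, Σh^2·P = 6328.
AᵀA·[m, c]ᵀ = AᵀP becomes [[110, 754]; [754, 5474]]·[m, c]ᵀ = [878, 6328]ᵀ.
Determinant 110·5474 − 754² = 33624.
m = (878·5474 − 754·6328)/33624 = 2905/2802; c = (110·6328 − 754·878)/33624 = 2839/2802.
Residuals: 11/467, -107/467, 142/467, -65/467; SSR = 77/467.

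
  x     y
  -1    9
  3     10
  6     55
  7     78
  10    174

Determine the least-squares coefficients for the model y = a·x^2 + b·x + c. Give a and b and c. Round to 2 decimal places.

a = 2.11, b = -4.01, c = 2.92

Sums needed: Σx^2·x^2 = 13779, Σx^2·x = 1585, Σx^2 = 195, Σx·x = 195, Σx = 25, Σ1 = 5.
For Aᵀy: Σx^2·y = 23301, Σx·y = 2637, Σy = 326.
Solving the 3×3 system (Gaussian elimination) gives a = 6341/3004, b = -60213/15020, c = 21937/7510.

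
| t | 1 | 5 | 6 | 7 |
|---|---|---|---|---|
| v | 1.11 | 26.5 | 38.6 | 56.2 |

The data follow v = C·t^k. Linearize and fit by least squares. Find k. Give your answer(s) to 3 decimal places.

Taking logs, ln v = k·ln t + ln C, so regress ln v on ln t.
AᵀA = [[9.5873, 5.3471]; [5.3471, 4]], rhs = [19.6600, 11.0637]ᵀ  (here Σln t = 5.3471, Σ(ln t)² = 9.5873, Σln v = 11.0637, Σln t·ln v = 19.6600).
Δ = 9.5873·4 − (5.3471)² = 9.7575; k = (19.6600·4 − 5.3471·11.0637)/9.7575 = 1.99656, ln C = (9.5873·11.0637 − 5.3471·19.6600)/9.7575 = 0.09696.

k = 1.997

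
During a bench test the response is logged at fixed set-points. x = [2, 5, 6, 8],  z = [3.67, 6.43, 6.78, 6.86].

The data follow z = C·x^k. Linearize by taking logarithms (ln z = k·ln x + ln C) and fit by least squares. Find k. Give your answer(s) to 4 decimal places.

With ln zᵢ as the transformed response and ln xᵢ as the regressor:
XᵀX = [[10.6052, 6.1738]; [6.1738, 4]], rhs = [11.3301, 7.0009]ᵀ  (here Σln x = 6.1738, Σ(ln x)² = 10.6052, Σln z = 7.0009, Σln x·ln z = 11.3301).
Δ = 10.6052·4 − (6.1738)² = 4.3053; k = (11.3301·4 − 6.1738·7.0009)/4.3053 = 0.48749, ln C = (10.6052·7.0009 − 6.1738·11.3301)/4.3053 = 0.99780.

k = 0.4875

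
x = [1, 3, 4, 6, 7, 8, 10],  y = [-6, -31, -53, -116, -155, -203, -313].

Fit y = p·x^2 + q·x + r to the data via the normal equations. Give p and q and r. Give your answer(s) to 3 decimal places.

From the data, Σx^2·x^2 = 18131, Σx^2·x = 2163, Σx^2 = 275, Σx·x = 275, Σx = 39, Σ1 = 7.
Moment sums: Σx^2·y = -57196, Σx·y = -6846, Σy = -877.
So AᵀA·[p, q, r]ᵀ = Aᵀy: [[18131, 2163, 275]; [2163, 275, 39]; [275, 39, 7]]·[p, q, r]ᵀ = [-57196, -6846, -877]ᵀ.
Solving the 3×3 system (Gaussian elimination) gives p = -133303/43604, q = -23607/43604, r = -47265/21802.

p = -3.057, q = -0.541, r = -2.168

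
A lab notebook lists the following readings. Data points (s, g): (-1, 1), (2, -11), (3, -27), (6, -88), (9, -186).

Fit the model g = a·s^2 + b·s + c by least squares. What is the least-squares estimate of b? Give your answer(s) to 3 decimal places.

b = -2.723

MᵀM·[a, b, c]ᵀ = Mᵀg reads: 7955·a + 979·b + 131·c = -18520;  979·a + 131·b + 19·c = -2306;  131·a + 19·b + 5·c = -311.
Row-reducing yields a = -9569/4776, b = -13003/4776, c = 763/1194.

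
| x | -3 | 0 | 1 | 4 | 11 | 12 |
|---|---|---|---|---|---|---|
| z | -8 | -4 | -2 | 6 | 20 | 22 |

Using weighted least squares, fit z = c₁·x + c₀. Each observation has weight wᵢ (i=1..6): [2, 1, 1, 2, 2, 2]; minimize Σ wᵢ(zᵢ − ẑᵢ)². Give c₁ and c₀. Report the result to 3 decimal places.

c₁ = 2.052, c₀ = -2.653

The normal equations are: 581·c₁ + 49·c₀ = 1062;  49·c₁ + 10·c₀ = 74.
Determinant 581·10 − 49² = 3409.
c₁ = (1062·10 − 49·74)/3409 = 6994/3409; c₀ = (581·74 − 49·1062)/3409 = -1292/487.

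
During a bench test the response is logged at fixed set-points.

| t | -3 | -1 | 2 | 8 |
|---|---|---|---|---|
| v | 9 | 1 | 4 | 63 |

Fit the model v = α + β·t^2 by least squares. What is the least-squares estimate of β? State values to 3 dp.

With design matrix A, AᵀA = [[4, 78]; [78, 4194]] and Aᵀv = [77, 4130]ᵀ.
det = 4·4194 − 78² = 10692.
α = (77·4194 − 78·4130)/10692 = 133/1782; β = (4·4130 − 78·77)/10692 = 5257/5346.

β = 0.983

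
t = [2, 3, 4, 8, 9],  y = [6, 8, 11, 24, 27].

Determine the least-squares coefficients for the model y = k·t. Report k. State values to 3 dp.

The normal equations are: 174·k = 515.
Hence k = 515 / 174 ≈ 2.95977.

k = 2.960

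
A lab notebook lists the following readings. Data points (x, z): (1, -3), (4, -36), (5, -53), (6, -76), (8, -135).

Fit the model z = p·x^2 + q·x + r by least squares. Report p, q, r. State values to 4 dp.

p = -2.0572, q = -0.2712, r = -0.8725

With design matrix M, MᵀM = [[6274, 918, 142]; [918, 142, 24]; [142, 24, 5]] and Mᵀz = [-13280, -1948, -303]ᵀ.
Inverting the 3×3 Gram matrix, [p, q, r]ᵀ = [-10747/5224, -1417/5224, -2279/2612]ᵀ.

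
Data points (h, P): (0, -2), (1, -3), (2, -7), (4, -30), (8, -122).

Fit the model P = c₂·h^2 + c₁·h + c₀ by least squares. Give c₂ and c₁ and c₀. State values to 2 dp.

Sums needed: Σh^2·h^2 = 4369, Σh^2·h = 585, Σh^2 = 85, Σh·h = 85, Σh = 15, Σ1 = 5.
Moment sums: Σh^2·P = -8319, Σh·P = -1113, ΣP = -164.
MᵀM·[c₂, c₁, c₀]ᵀ = MᵀP becomes [[4369, 585, 85]; [585, 85, 15]; [85, 15, 5]]·[c₂, c₁, c₀]ᵀ = [-8319, -1113, -164]ᵀ.
Row-reducing yields c₂ = -1631/806, c₁ = 4713/4030, c₀ = -124/65.

c₂ = -2.02, c₁ = 1.17, c₀ = -1.91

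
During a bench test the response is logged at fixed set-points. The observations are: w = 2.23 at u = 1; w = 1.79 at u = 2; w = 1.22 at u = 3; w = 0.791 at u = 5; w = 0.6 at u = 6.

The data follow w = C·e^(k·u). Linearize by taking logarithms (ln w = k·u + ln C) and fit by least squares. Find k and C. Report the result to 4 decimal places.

Linearized form: ln w = k·u + ln C. From the 5 transformed points,
XᵀX = [[75.0000, 17.0000]; [17.0000, 5]], rhs = [-1.6743, 0.8378]ᵀ  (here Σu = 17.0000, Σ(u)² = 75.0000, Σln w = 0.8378, Σu·ln w = -1.6743).
Solving (det = 86.0000): k = -0.26295, ln C = 1.06158, so C = exp(1.06158) = 2.89095.

k = -0.2629, C = 2.8909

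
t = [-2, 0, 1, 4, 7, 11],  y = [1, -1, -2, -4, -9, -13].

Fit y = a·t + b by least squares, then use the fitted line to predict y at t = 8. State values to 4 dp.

Normal-equation sums: Σt·t = 191, Σt = 21, Σ1 = 6.
Moment sums: Σt·y = -226, Σy = -28.
Determinant 191·6 − 21² = 705.
a = ((-226)·6 − 21·(-28))/705 = -256/235; b = (191·(-28) − 21·(-226))/705 = -602/705.
At t = 8: ŷ = (-256/235)·(8) + (-602/705)·(1) = -6746/705.

ŷ = -9.5688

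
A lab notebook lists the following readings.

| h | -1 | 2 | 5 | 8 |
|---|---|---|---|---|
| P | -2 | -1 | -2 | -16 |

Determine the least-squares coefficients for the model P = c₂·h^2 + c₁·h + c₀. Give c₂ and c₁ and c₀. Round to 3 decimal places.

c₂ = -0.417, c₁ = 1.483, c₀ = -0.650

Entries of AᵀA: Σh^2·h^2 = 4738, Σh^2·h = 644, Σh^2 = 94, Σh·h = 94, Σh = 14, Σ1 = 4.
For AᵀP: Σh^2·P = -1080, Σh·P = -138, ΣP = -21.
AᵀA·[c₂, c₁, c₀]ᵀ = AᵀP becomes [[4738, 644, 94]; [644, 94, 14]; [94, 14, 4]]·[c₂, c₁, c₀]ᵀ = [-1080, -138, -21]ᵀ.
Solving the 3×3 system (Gaussian elimination) gives c₂ = -5/12, c₁ = 89/60, c₀ = -13/20.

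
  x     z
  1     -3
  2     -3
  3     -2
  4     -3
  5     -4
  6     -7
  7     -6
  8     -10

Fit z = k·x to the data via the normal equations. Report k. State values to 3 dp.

k = -1.034

Forming AᵀA = [[204]] and Aᵀz = [-211]ᵀ gives AᵀA·[k]ᵀ = Aᵀz.
k = (-211)/204 = -1.03431.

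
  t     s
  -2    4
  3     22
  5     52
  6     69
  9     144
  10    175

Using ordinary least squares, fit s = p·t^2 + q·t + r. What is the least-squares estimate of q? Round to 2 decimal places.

The normal system AᵀA·[p, q, r]ᵀ = Aᵀs is [[18579, 2089, 255]; [2089, 255, 31]; [255, 31, 6]]·[p, q, r]ᵀ = [33162, 3778, 466]ᵀ.
Row-reducing yields p = 62843/41682, q = 30351/13894, r = 48017/20841.

q = 2.18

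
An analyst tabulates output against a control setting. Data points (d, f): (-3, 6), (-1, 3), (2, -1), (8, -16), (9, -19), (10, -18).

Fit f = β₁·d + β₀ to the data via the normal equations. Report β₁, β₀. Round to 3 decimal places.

β₁ = -2.031, β₀ = 0.963

The normal equations are: 259·β₁ + 25·β₀ = -502;  25·β₁ + 6·β₀ = -45.
(Σd·d = 259, Σd = 25, Σ1 = 6, Σd·f = -502, Σf = -45.)
Determinant 259·6 − 25² = 929.
β₁ = ((-502)·6 − 25·(-45))/929 = -1887/929; β₀ = (259·(-45) − 25·(-502))/929 = 895/929.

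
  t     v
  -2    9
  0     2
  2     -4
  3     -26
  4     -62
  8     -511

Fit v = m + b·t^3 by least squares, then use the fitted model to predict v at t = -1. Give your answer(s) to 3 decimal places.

v̂ = 3.037

With design matrix M, MᵀM = [[6, 603]; [603, 267097]] and Mᵀv = [-592, -266406]ᵀ.
Eliminating b: 267097·(row 1) − 603·(row 2) gives 1238973·m = 267097·(-592) − 603·(-266406) = 2521394, so m = 2521394/1238973.
Then b = ((-266406) − 603·(2521394/1238973))/267097 = -413820/412991.
At t = -1: v̂ = (2521394/1238973)·(1) + (-413820/412991)·(-1) = 3762854/1238973.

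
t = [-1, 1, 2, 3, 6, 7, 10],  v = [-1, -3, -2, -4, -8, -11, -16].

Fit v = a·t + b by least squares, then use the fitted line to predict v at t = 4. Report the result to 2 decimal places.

Setting ∂/∂a … = 0 gives: 200·a + 28·b = -303;  28·a + 7·b = -45.
det = 200·7 − 28² = 616.
a = ((-303)·7 − 28·(-45))/616 = -123/88; b = (200·(-45) − 28·(-303))/616 = -129/154.
At t = 4: v̂ = (-123/88)·(4) + (-129/154)·(1) = -45/7.

v̂ = -6.43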